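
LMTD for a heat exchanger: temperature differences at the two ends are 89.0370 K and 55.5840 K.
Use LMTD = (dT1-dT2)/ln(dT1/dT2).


dT1/dT2 = 1.6018
ln(dT1/dT2) = 0.4712
LMTD = 33.4530 / 0.4712 = 71.0019 K

71.0019 K


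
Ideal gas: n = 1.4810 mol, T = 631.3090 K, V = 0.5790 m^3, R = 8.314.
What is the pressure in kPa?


P = nRT/V = 1.4810 * 8.314 * 631.3090 / 0.5790
= 7773.3292 / 0.5790 = 13425.4390 Pa = 13.4254 kPa

13.4254 kPa


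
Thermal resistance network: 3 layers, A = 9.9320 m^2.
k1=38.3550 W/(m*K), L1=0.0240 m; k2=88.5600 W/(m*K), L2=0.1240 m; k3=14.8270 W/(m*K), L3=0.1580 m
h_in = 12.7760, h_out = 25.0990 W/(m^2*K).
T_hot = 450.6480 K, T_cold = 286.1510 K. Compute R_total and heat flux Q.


R_conv_in = 1/(12.7760*9.9320) = 0.0079
R_1 = 0.0240/(38.3550*9.9320) = 6.3002e-05
R_2 = 0.1240/(88.5600*9.9320) = 0.0001
R_3 = 0.1580/(14.8270*9.9320) = 0.0011
R_conv_out = 1/(25.0990*9.9320) = 0.0040
R_total = 0.0132 K/W
Q = 164.4970 / 0.0132 = 12491.0742 W

R_total = 0.0132 K/W, Q = 12491.0742 W


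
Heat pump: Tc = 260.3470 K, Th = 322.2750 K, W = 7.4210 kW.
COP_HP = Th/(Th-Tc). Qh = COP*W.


COP = 322.2750 / 61.9280 = 5.2040
Qh = 5.2040 * 7.4210 = 38.6191 kW

COP = 5.2040, Qh = 38.6191 kW


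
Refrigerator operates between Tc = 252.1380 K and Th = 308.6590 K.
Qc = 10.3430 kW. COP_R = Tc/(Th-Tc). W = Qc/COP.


COP = 252.1380 / 56.5210 = 4.4610
W = 10.3430 / 4.4610 = 2.3186 kW

COP = 4.4610, W = 2.3186 kW


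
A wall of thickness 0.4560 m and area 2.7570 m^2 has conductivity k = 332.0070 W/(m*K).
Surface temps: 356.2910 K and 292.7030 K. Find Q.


dT = 63.5880 K
Q = 332.0070 * 2.7570 * 63.5880 / 0.4560 = 127642.2142 W

127642.2142 W


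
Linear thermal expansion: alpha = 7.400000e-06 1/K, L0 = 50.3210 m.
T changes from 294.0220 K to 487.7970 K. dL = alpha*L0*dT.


dT = 193.7750 K
dL = 7.400000e-06 * 50.3210 * 193.7750 = 0.072157 m
L_final = 50.393157 m

dL = 0.072157 m


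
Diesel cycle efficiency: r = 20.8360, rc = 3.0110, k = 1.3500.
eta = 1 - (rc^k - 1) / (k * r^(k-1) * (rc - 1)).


r^(k-1) = 2.8946
rc^k = 4.4285
eta = 0.5637 = 56.3708%

56.3708%


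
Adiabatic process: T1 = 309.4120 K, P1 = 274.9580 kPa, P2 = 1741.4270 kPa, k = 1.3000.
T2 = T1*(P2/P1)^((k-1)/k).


(k-1)/k = 0.2308
(P2/P1)^exp = 1.5311
T2 = 309.4120 * 1.5311 = 473.7298 K

473.7298 K


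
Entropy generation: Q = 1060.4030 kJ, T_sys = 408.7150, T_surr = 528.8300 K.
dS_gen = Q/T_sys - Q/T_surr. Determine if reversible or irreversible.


dS_sys = 1060.4030/408.7150 = 2.5945 kJ/K
dS_surr = -1060.4030/528.8300 = -2.0052 kJ/K
dS_gen = 2.5945 - 2.0052 = 0.5893 kJ/K (irreversible)

dS_gen = 0.5893 kJ/K, irreversible


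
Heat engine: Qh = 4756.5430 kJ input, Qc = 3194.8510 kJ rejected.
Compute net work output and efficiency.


W = 4756.5430 - 3194.8510 = 1561.6920 kJ
eta = 1561.6920 / 4756.5430 = 0.3283 = 32.8325%

W = 1561.6920 kJ, eta = 32.8325%


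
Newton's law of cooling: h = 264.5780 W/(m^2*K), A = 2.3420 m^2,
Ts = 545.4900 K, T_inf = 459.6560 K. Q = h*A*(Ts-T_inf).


dT = 85.8340 K
Q = 264.5780 * 2.3420 * 85.8340 = 53186.3236 W

53186.3236 W


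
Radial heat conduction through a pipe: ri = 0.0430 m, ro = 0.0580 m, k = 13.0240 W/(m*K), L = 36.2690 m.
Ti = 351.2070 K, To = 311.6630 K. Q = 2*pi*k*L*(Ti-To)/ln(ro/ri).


dT = 39.5440 K
ln(ro/ri) = 0.2992
Q = 2*pi*13.0240*36.2690*39.5440 / 0.2992 = 392208.1260 W

392208.1260 W


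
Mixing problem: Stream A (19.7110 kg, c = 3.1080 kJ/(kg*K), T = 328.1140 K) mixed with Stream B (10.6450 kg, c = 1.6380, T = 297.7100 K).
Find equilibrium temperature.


num = 25291.8737
den = 78.6983
Tf = 321.3776 K

321.3776 K


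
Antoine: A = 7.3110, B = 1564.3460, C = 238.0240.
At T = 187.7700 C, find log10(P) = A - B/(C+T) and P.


C+T = 425.7940
B/(C+T) = 3.6740
log10(P) = 7.3110 - 3.6740 = 3.6370
P = 10^3.6370 = 4335.6048 mmHg

4335.6048 mmHg


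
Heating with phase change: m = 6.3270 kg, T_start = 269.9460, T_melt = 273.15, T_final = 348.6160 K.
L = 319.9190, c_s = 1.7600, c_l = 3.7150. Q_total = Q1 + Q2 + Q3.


Q1 (sensible, solid) = 6.3270 * 1.7600 * 3.2040 = 35.6782 kJ
Q2 (latent) = 6.3270 * 319.9190 = 2024.1275 kJ
Q3 (sensible, liquid) = 6.3270 * 3.7150 * 75.4660 = 1773.8136 kJ
Q_total = 3833.6193 kJ

3833.6193 kJ


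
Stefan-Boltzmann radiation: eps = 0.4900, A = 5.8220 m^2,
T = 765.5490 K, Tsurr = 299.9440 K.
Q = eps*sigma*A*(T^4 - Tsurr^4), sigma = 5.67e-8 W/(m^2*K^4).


T^4 = 3.4347e+11
Tsurr^4 = 8.0940e+09
Q = 0.4900 * 5.67e-8 * 5.8220 * 3.3538e+11 = 54248.3609 W

54248.3609 W


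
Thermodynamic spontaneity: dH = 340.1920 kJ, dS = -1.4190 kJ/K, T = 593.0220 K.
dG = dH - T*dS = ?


T*dS = 593.0220 * -1.4190 = -841.4982 kJ
dG = 340.1920 + 841.4982 = 1181.6902 kJ (non-spontaneous)

dG = 1181.6902 kJ, non-spontaneous


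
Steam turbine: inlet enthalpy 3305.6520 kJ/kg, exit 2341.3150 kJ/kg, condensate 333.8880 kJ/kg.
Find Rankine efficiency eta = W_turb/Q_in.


W = 964.3370 kJ/kg
Q_in = 2971.7640 kJ/kg
eta = 0.3245 = 32.4500%

eta = 32.4500%


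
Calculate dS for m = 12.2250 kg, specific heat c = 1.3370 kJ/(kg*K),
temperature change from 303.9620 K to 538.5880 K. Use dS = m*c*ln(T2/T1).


T2/T1 = 1.7719
ln(T2/T1) = 0.5720
dS = 12.2250 * 1.3370 * 0.5720 = 9.3500 kJ/K

9.3500 kJ/K


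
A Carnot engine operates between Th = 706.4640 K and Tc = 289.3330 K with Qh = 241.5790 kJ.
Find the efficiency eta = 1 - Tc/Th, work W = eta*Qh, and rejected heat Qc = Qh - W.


eta = 1 - 289.3330/706.4640 = 0.5904
W = 0.5904 * 241.5790 = 142.6401 kJ
Qc = 241.5790 - 142.6401 = 98.9389 kJ

eta = 59.0449%, W = 142.6401 kJ, Qc = 98.9389 kJ


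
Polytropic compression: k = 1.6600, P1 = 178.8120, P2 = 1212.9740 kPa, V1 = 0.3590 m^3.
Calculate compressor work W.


(k-1)/k = 0.3976
(P2/P1)^exp = 2.1408
W = 2.5152 * 178.8120 * 0.3590 * (2.1408 - 1) = 184.1913 kJ

184.1913 kJ


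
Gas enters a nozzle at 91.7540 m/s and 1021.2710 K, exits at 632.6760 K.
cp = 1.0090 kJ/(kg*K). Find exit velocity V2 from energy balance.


dT = 388.5950 K
2*cp*1000*dT = 784184.7100
V1^2 = 8418.7965
V2 = sqrt(792603.5065) = 890.2828 m/s

890.2828 m/s


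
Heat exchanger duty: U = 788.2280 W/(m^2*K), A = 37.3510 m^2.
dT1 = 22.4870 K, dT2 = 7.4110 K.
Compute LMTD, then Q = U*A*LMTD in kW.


LMTD = 13.5823 K
Q = 788.2280 * 37.3510 * 13.5823 = 399878.6381 W = 399.8786 kW

399.8786 kW


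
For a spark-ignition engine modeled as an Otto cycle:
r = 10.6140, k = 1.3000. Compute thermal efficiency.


r^(k-1) = 2.0313
eta = 1 - 1/2.0313 = 0.5077 = 50.7693%

50.7693%


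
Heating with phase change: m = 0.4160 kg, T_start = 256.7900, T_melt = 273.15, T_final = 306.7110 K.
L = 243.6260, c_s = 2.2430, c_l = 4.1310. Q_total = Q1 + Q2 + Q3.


Q1 (sensible, solid) = 0.4160 * 2.2430 * 16.3600 = 15.2653 kJ
Q2 (latent) = 0.4160 * 243.6260 = 101.3484 kJ
Q3 (sensible, liquid) = 0.4160 * 4.1310 * 33.5610 = 57.6744 kJ
Q_total = 174.2882 kJ

174.2882 kJ


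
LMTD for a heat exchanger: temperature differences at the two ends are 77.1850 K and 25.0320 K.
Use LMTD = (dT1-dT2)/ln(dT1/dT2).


dT1/dT2 = 3.0835
ln(dT1/dT2) = 1.1261
LMTD = 52.1530 / 1.1261 = 46.3150 K

46.3150 K


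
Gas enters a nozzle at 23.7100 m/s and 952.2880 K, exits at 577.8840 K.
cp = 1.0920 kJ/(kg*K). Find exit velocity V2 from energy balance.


dT = 374.4040 K
2*cp*1000*dT = 817698.3360
V1^2 = 562.1641
V2 = sqrt(818260.5001) = 904.5775 m/s

904.5775 m/s


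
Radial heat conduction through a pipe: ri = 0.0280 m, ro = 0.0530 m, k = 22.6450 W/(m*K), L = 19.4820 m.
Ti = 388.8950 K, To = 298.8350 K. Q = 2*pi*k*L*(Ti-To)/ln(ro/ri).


dT = 90.0600 K
ln(ro/ri) = 0.6381
Q = 2*pi*22.6450*19.4820*90.0600 / 0.6381 = 391234.8233 W

391234.8233 W


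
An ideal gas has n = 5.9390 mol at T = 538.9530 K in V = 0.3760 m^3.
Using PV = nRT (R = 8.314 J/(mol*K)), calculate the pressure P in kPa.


P = nRT/V = 5.9390 * 8.314 * 538.9530 / 0.3760
= 26611.7993 / 0.3760 = 70776.0619 Pa = 70.7761 kPa

70.7761 kPa


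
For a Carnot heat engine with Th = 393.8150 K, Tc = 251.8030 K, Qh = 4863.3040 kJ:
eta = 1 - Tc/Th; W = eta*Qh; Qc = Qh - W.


eta = 1 - 251.8030/393.8150 = 0.3606
W = 0.3606 * 4863.3040 = 1753.7360 kJ
Qc = 4863.3040 - 1753.7360 = 3109.5680 kJ

eta = 36.0606%, W = 1753.7360 kJ, Qc = 3109.5680 kJ


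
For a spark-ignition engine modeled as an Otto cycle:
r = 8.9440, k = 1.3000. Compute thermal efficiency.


r^(k-1) = 1.9296
eta = 1 - 1/1.9296 = 0.4817 = 48.1749%

48.1749%


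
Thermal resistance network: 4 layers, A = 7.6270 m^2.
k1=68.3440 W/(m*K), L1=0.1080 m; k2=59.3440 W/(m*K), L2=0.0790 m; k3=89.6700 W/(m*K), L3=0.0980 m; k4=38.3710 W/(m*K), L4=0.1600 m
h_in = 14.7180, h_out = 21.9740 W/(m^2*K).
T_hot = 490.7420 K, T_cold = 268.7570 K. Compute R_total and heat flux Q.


R_conv_in = 1/(14.7180*7.6270) = 0.0089
R_1 = 0.1080/(68.3440*7.6270) = 0.0002
R_2 = 0.0790/(59.3440*7.6270) = 0.0002
R_3 = 0.0980/(89.6700*7.6270) = 0.0001
R_4 = 0.1600/(38.3710*7.6270) = 0.0005
R_conv_out = 1/(21.9740*7.6270) = 0.0060
R_total = 0.0159 K/W
Q = 221.9850 / 0.0159 = 13920.3164 W

R_total = 0.0159 K/W, Q = 13920.3164 W


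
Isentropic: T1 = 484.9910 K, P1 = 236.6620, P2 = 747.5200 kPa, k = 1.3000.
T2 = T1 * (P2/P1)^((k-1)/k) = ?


(k-1)/k = 0.2308
(P2/P1)^exp = 1.3040
T2 = 484.9910 * 1.3040 = 632.4142 K

632.4142 K


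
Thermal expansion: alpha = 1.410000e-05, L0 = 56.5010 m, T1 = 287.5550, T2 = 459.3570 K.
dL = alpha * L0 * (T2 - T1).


dT = 171.8020 K
dL = 1.410000e-05 * 56.5010 * 171.8020 = 0.136868 m
L_final = 56.637868 m

dL = 0.136868 m


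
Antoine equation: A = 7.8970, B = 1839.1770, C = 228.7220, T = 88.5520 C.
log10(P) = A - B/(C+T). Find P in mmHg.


C+T = 317.2740
B/(C+T) = 5.7968
log10(P) = 7.8970 - 5.7968 = 2.1002
P = 10^2.1002 = 125.9477 mmHg

125.9477 mmHg


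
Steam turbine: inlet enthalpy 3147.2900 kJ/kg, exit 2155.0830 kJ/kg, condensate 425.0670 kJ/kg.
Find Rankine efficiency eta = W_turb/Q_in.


W = 992.2070 kJ/kg
Q_in = 2722.2230 kJ/kg
eta = 0.3645 = 36.4484%

eta = 36.4484%


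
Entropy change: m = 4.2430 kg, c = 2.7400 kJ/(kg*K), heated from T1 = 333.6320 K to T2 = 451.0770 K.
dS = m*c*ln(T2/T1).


T2/T1 = 1.3520
ln(T2/T1) = 0.3016
dS = 4.2430 * 2.7400 * 0.3016 = 3.5063 kJ/K

3.5063 kJ/K


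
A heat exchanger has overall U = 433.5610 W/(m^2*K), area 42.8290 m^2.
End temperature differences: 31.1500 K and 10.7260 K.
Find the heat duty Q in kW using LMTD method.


LMTD = 19.1569 K
Q = 433.5610 * 42.8290 * 19.1569 = 355724.0791 W = 355.7241 kW

355.7241 kW


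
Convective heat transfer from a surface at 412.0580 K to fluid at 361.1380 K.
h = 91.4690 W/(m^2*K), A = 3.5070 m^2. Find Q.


dT = 50.9200 K
Q = 91.4690 * 3.5070 * 50.9200 = 16334.2084 W

16334.2084 W


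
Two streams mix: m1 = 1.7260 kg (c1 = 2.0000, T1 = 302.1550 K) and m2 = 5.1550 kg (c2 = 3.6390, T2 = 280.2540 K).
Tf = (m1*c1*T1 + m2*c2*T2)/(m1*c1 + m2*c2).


num = 6300.3365
den = 22.2110
Tf = 283.6578 K

283.6578 K


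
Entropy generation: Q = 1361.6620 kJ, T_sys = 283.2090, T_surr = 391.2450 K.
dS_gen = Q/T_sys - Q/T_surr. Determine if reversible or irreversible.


dS_sys = 1361.6620/283.2090 = 4.8080 kJ/K
dS_surr = -1361.6620/391.2450 = -3.4803 kJ/K
dS_gen = 4.8080 - 3.4803 = 1.3276 kJ/K (irreversible)

dS_gen = 1.3276 kJ/K, irreversible


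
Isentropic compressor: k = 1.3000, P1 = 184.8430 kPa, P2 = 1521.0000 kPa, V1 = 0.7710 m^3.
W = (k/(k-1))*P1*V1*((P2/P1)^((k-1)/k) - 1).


(k-1)/k = 0.2308
(P2/P1)^exp = 1.6264
W = 4.3333 * 184.8430 * 0.7710 * (1.6264 - 1) = 386.8439 kJ

386.8439 kJ


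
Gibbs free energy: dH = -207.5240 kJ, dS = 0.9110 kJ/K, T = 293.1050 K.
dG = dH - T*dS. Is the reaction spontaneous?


T*dS = 293.1050 * 0.9110 = 267.0187 kJ
dG = -207.5240 - 267.0187 = -474.5427 kJ (spontaneous)

dG = -474.5427 kJ, spontaneous


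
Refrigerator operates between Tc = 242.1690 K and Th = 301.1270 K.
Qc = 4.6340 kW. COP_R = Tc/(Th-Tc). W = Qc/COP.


COP = 242.1690 / 58.9580 = 4.1075
W = 4.6340 / 4.1075 = 1.1282 kW

COP = 4.1075, W = 1.1282 kW


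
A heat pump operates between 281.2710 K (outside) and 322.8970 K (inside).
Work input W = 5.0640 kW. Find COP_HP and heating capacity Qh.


COP = 322.8970 / 41.6260 = 7.7571
Qh = 7.7571 * 5.0640 = 39.2819 kW

COP = 7.7571, Qh = 39.2819 kW


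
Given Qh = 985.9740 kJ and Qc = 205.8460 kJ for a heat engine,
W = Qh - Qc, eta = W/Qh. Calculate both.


W = 985.9740 - 205.8460 = 780.1280 kJ
eta = 780.1280 / 985.9740 = 0.7912 = 79.1226%

W = 780.1280 kJ, eta = 79.1226%


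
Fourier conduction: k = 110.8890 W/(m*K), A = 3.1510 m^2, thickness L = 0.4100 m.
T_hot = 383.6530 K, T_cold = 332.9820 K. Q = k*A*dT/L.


dT = 50.6710 K
Q = 110.8890 * 3.1510 * 50.6710 / 0.4100 = 43182.9680 W

43182.9680 W


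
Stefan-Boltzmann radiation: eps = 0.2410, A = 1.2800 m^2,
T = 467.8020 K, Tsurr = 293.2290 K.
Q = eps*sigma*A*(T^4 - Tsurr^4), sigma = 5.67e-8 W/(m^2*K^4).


T^4 = 4.7890e+10
Tsurr^4 = 7.3931e+09
Q = 0.2410 * 5.67e-8 * 1.2800 * 4.0497e+10 = 708.3302 W

708.3302 W


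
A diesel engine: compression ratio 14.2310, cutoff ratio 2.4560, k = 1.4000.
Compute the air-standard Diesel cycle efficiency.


r^(k-1) = 2.8926
rc^k = 3.5182
eta = 0.5729 = 57.2924%

57.2924%


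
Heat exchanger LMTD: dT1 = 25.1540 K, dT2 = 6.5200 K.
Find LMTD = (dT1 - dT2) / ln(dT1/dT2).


dT1/dT2 = 3.8580
ln(dT1/dT2) = 1.3501
LMTD = 18.6340 / 1.3501 = 13.8015 K

13.8015 K


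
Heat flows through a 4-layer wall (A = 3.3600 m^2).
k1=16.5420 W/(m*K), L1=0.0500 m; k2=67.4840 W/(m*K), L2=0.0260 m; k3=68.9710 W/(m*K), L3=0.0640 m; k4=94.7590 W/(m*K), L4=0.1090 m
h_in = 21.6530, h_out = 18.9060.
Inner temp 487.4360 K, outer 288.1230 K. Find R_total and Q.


R_conv_in = 1/(21.6530*3.3600) = 0.0137
R_1 = 0.0500/(16.5420*3.3600) = 0.0009
R_2 = 0.0260/(67.4840*3.3600) = 0.0001
R_3 = 0.0640/(68.9710*3.3600) = 0.0003
R_4 = 0.1090/(94.7590*3.3600) = 0.0003
R_conv_out = 1/(18.9060*3.3600) = 0.0157
R_total = 0.0311 K/W
Q = 199.3130 / 0.0311 = 6404.7123 W

R_total = 0.0311 K/W, Q = 6404.7123 W


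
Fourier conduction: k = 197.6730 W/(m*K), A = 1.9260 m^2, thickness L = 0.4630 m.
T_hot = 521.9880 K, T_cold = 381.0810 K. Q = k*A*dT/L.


dT = 140.9070 K
Q = 197.6730 * 1.9260 * 140.9070 / 0.4630 = 115865.7864 W

115865.7864 W


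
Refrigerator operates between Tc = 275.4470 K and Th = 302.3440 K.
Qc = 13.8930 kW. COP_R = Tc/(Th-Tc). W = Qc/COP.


COP = 275.4470 / 26.8970 = 10.2408
W = 13.8930 / 10.2408 = 1.3566 kW

COP = 10.2408, W = 1.3566 kW


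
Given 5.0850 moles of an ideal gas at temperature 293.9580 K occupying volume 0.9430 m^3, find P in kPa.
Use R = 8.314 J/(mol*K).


P = nRT/V = 5.0850 * 8.314 * 293.9580 / 0.9430
= 12427.5712 / 0.9430 = 13178.7606 Pa = 13.1788 kPa

13.1788 kPa


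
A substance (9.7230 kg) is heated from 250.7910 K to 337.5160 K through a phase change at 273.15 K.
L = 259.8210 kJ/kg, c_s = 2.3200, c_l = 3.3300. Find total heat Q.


Q1 (sensible, solid) = 9.7230 * 2.3200 * 22.3590 = 504.3600 kJ
Q2 (latent) = 9.7230 * 259.8210 = 2526.2396 kJ
Q3 (sensible, liquid) = 9.7230 * 3.3300 * 64.3660 = 2084.0160 kJ
Q_total = 5114.6156 kJ

5114.6156 kJ


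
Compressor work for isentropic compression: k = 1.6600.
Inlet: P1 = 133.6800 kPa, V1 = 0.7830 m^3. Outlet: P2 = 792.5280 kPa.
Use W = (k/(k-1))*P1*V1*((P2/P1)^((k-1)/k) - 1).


(k-1)/k = 0.3976
(P2/P1)^exp = 2.0292
W = 2.5152 * 133.6800 * 0.7830 * (2.0292 - 1) = 270.9419 kJ

270.9419 kJ


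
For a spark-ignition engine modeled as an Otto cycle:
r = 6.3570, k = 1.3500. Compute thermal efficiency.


r^(k-1) = 1.9105
eta = 1 - 1/1.9105 = 0.4766 = 47.6566%

47.6566%


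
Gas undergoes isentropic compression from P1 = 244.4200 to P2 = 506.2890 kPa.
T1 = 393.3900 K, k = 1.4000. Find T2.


(k-1)/k = 0.2857
(P2/P1)^exp = 1.2313
T2 = 393.3900 * 1.2313 = 484.3773 K

484.3773 K


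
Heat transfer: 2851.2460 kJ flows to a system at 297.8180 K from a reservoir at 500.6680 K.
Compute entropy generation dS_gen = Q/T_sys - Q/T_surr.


dS_sys = 2851.2460/297.8180 = 9.5738 kJ/K
dS_surr = -2851.2460/500.6680 = -5.6949 kJ/K
dS_gen = 9.5738 - 5.6949 = 3.8789 kJ/K (irreversible)

dS_gen = 3.8789 kJ/K, irreversible


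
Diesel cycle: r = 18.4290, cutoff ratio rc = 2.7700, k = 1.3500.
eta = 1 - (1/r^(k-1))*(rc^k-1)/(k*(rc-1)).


r^(k-1) = 2.7728
rc^k = 3.9568
eta = 0.5537 = 55.3734%

55.3734%


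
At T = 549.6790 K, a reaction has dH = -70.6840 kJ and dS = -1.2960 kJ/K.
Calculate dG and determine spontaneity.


T*dS = 549.6790 * -1.2960 = -712.3840 kJ
dG = -70.6840 + 712.3840 = 641.7000 kJ (non-spontaneous)

dG = 641.7000 kJ, non-spontaneous


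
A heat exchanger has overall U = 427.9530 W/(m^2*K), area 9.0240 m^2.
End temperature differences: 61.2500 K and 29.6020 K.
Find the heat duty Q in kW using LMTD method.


LMTD = 43.5250 K
Q = 427.9530 * 9.0240 * 43.5250 = 168087.0259 W = 168.0870 kW

168.0870 kW


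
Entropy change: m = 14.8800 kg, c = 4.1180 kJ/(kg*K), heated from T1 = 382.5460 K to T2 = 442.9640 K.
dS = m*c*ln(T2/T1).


T2/T1 = 1.1579
ln(T2/T1) = 0.1466
dS = 14.8800 * 4.1180 * 0.1466 = 8.9855 kJ/K

8.9855 kJ/K


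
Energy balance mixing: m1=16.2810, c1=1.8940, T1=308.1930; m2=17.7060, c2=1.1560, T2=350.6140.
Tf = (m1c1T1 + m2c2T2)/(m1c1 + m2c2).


num = 16679.9203
den = 51.3043
Tf = 325.1171 K

325.1171 K


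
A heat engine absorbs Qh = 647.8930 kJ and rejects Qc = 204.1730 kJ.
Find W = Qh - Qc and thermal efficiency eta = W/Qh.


W = 647.8930 - 204.1730 = 443.7200 kJ
eta = 443.7200 / 647.8930 = 0.6849 = 68.4866%

W = 443.7200 kJ, eta = 68.4866%


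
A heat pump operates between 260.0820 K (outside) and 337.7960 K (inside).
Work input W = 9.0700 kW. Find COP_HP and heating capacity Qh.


COP = 337.7960 / 77.7140 = 4.3467
Qh = 4.3467 * 9.0700 = 39.4242 kW

COP = 4.3467, Qh = 39.4242 kW


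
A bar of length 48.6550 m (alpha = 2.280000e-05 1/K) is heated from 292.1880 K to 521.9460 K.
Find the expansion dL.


dT = 229.7580 K
dL = 2.280000e-05 * 48.6550 * 229.7580 = 0.254878 m
L_final = 48.909878 m

dL = 0.254878 m


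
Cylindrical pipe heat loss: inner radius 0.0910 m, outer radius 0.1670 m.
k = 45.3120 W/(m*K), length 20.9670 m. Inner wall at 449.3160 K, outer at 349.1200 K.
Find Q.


dT = 100.1960 K
ln(ro/ri) = 0.6071
Q = 2*pi*45.3120*20.9670*100.1960 / 0.6071 = 985133.3148 W

985133.3148 W


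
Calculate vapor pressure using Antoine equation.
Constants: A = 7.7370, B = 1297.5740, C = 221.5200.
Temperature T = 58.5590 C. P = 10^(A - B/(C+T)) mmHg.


C+T = 280.0790
B/(C+T) = 4.6329
log10(P) = 7.7370 - 4.6329 = 3.1041
P = 10^3.1041 = 1270.9085 mmHg

1270.9085 mmHg


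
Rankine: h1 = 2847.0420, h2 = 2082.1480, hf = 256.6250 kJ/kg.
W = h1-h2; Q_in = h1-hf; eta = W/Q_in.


W = 764.8940 kJ/kg
Q_in = 2590.4170 kJ/kg
eta = 0.2953 = 29.5278%

eta = 29.5278%


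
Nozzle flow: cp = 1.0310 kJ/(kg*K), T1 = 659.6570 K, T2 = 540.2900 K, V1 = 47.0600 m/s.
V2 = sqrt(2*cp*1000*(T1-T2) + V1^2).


dT = 119.3670 K
2*cp*1000*dT = 246134.7540
V1^2 = 2214.6436
V2 = sqrt(248349.3976) = 498.3467 m/s

498.3467 m/s


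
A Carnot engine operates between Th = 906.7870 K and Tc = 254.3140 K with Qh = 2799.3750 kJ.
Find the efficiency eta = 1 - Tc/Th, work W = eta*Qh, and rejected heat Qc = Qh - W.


eta = 1 - 254.3140/906.7870 = 0.7195
W = 0.7195 * 2799.3750 = 2014.2730 kJ
Qc = 2799.3750 - 2014.2730 = 785.1020 kJ

eta = 71.9544%, W = 2014.2730 kJ, Qc = 785.1020 kJ


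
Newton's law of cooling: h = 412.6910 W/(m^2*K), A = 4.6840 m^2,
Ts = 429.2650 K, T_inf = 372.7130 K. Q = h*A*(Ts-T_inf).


dT = 56.5520 K
Q = 412.6910 * 4.6840 * 56.5520 = 109317.5407 W

109317.5407 W


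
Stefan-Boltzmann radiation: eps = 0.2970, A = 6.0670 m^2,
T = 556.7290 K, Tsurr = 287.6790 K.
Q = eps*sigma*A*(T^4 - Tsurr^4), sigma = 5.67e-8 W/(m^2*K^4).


T^4 = 9.6067e+10
Tsurr^4 = 6.8491e+09
Q = 0.2970 * 5.67e-8 * 6.0670 * 8.9218e+10 = 9115.2126 W

9115.2126 W


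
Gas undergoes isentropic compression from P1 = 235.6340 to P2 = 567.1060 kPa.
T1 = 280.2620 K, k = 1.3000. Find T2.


(k-1)/k = 0.2308
(P2/P1)^exp = 1.2247
T2 = 280.2620 * 1.2247 = 343.2303 K

343.2303 K


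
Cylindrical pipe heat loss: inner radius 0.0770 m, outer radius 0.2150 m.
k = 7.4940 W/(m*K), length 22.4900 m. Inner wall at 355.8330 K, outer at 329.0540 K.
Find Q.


dT = 26.7790 K
ln(ro/ri) = 1.0268
Q = 2*pi*7.4940*22.4900*26.7790 / 1.0268 = 27617.0774 W

27617.0774 W


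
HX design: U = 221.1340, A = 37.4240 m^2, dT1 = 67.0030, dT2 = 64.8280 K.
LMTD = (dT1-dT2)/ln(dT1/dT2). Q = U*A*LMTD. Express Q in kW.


LMTD = 65.9095 K
Q = 221.1340 * 37.4240 * 65.9095 = 545448.6457 W = 545.4486 kW

545.4486 kW


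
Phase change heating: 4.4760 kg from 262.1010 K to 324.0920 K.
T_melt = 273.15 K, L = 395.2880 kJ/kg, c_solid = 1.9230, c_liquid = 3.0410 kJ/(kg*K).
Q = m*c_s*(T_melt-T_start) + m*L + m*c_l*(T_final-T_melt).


Q1 (sensible, solid) = 4.4760 * 1.9230 * 11.0490 = 95.1026 kJ
Q2 (latent) = 4.4760 * 395.2880 = 1769.3091 kJ
Q3 (sensible, liquid) = 4.4760 * 3.0410 * 50.9420 = 693.3978 kJ
Q_total = 2557.8095 kJ

2557.8095 kJ


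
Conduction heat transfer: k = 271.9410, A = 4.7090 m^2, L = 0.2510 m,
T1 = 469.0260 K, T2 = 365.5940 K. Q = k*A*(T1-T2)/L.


dT = 103.4320 K
Q = 271.9410 * 4.7090 * 103.4320 / 0.2510 = 527696.9471 W

527696.9471 W


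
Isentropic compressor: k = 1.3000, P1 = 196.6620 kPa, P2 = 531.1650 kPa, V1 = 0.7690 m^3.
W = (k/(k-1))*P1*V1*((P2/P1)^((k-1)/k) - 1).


(k-1)/k = 0.2308
(P2/P1)^exp = 1.2577
W = 4.3333 * 196.6620 * 0.7690 * (1.2577 - 1) = 168.8857 kJ

168.8857 kJ


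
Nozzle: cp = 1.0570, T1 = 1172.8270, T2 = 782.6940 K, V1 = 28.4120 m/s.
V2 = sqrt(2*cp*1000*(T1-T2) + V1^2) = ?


dT = 390.1330 K
2*cp*1000*dT = 824741.1620
V1^2 = 807.2417
V2 = sqrt(825548.4037) = 908.5969 m/s

908.5969 m/s


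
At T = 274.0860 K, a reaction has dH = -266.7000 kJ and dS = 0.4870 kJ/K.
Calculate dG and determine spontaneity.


T*dS = 274.0860 * 0.4870 = 133.4799 kJ
dG = -266.7000 - 133.4799 = -400.1799 kJ (spontaneous)

dG = -400.1799 kJ, spontaneous


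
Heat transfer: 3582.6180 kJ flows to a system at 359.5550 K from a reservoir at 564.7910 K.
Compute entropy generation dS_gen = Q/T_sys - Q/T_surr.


dS_sys = 3582.6180/359.5550 = 9.9640 kJ/K
dS_surr = -3582.6180/564.7910 = -6.3433 kJ/K
dS_gen = 9.9640 - 6.3433 = 3.6208 kJ/K (irreversible)

dS_gen = 3.6208 kJ/K, irreversible


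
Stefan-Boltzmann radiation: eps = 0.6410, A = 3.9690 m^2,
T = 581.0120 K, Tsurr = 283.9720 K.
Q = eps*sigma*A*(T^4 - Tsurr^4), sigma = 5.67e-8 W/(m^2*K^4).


T^4 = 1.1396e+11
Tsurr^4 = 6.5028e+09
Q = 0.6410 * 5.67e-8 * 3.9690 * 1.0745e+11 = 15500.4692 W

15500.4692 W


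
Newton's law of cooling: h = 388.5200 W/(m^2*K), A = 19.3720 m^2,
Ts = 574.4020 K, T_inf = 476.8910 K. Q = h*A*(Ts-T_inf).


dT = 97.5110 K
Q = 388.5200 * 19.3720 * 97.5110 = 733907.7109 W

733907.7109 W


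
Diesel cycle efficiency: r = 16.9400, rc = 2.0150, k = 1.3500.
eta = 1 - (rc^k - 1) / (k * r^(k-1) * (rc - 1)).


r^(k-1) = 2.6923
rc^k = 2.5750
eta = 0.5731 = 57.3075%

57.3075%


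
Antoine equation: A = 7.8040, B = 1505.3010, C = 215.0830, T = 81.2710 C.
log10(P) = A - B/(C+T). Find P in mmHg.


C+T = 296.3540
B/(C+T) = 5.0794
log10(P) = 7.8040 - 5.0794 = 2.7246
P = 10^2.7246 = 530.3937 mmHg

530.3937 mmHg


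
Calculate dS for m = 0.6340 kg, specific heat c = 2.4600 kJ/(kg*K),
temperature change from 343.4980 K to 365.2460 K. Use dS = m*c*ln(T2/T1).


T2/T1 = 1.0633
ln(T2/T1) = 0.0614
dS = 0.6340 * 2.4600 * 0.0614 = 0.0957 kJ/K

0.0957 kJ/K


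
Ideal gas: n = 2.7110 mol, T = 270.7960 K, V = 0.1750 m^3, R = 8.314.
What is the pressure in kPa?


P = nRT/V = 2.7110 * 8.314 * 270.7960 / 0.1750
= 6103.5398 / 0.1750 = 34877.3704 Pa = 34.8774 kPa

34.8774 kPa


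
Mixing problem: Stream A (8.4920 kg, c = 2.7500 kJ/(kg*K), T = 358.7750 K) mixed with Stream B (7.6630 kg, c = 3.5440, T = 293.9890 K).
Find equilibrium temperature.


num = 16362.5294
den = 50.5107
Tf = 323.9420 K

323.9420 K


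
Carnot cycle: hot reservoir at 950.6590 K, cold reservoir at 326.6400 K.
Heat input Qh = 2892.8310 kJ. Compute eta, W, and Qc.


eta = 1 - 326.6400/950.6590 = 0.6564
W = 0.6564 * 2892.8310 = 1898.8738 kJ
Qc = 2892.8310 - 1898.8738 = 993.9572 kJ

eta = 65.6407%, W = 1898.8738 kJ, Qc = 993.9572 kJ


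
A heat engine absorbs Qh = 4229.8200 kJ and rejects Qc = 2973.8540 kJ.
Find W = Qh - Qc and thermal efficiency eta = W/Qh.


W = 4229.8200 - 2973.8540 = 1255.9660 kJ
eta = 1255.9660 / 4229.8200 = 0.2969 = 29.6931%

W = 1255.9660 kJ, eta = 29.6931%


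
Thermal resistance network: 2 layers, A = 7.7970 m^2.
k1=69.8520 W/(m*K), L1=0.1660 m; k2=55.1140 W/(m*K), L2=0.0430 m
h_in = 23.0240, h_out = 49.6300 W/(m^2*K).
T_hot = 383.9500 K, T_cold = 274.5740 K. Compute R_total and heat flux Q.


R_conv_in = 1/(23.0240*7.7970) = 0.0056
R_1 = 0.1660/(69.8520*7.7970) = 0.0003
R_2 = 0.0430/(55.1140*7.7970) = 0.0001
R_conv_out = 1/(49.6300*7.7970) = 0.0026
R_total = 0.0086 K/W
Q = 109.3760 / 0.0086 = 12778.2637 W

R_total = 0.0086 K/W, Q = 12778.2637 W


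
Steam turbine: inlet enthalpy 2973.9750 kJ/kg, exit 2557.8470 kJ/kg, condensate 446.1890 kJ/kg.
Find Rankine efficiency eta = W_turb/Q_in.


W = 416.1280 kJ/kg
Q_in = 2527.7860 kJ/kg
eta = 0.1646 = 16.4622%

eta = 16.4622%


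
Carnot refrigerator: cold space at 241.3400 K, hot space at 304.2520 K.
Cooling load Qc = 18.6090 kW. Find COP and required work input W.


COP = 241.3400 / 62.9120 = 3.8362
W = 18.6090 / 3.8362 = 4.8510 kW

COP = 3.8362, W = 4.8510 kW


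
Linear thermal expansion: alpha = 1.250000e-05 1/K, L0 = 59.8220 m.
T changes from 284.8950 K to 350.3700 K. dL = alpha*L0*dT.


dT = 65.4750 K
dL = 1.250000e-05 * 59.8220 * 65.4750 = 0.048961 m
L_final = 59.870961 m

dL = 0.048961 m


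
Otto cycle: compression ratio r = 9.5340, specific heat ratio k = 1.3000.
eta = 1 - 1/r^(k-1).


r^(k-1) = 1.9669
eta = 1 - 1/1.9669 = 0.4916 = 49.1586%

49.1586%


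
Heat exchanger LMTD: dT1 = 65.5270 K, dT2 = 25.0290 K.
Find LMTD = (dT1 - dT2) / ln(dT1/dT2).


dT1/dT2 = 2.6180
ln(dT1/dT2) = 0.9624
LMTD = 40.4980 / 0.9624 = 42.0790 K

42.0790 K


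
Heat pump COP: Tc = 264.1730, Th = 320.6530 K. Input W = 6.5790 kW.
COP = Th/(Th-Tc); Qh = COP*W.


COP = 320.6530 / 56.4800 = 5.6773
Qh = 5.6773 * 6.5790 = 37.3509 kW

COP = 5.6773, Qh = 37.3509 kW


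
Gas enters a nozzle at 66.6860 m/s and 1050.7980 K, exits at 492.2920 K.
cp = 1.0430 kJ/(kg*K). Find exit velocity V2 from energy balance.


dT = 558.5060 K
2*cp*1000*dT = 1165043.5160
V1^2 = 4447.0226
V2 = sqrt(1169490.5386) = 1081.4299 m/s

1081.4299 m/s


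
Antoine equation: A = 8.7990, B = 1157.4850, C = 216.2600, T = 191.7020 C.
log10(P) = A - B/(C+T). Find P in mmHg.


C+T = 407.9620
B/(C+T) = 2.8372
log10(P) = 8.7990 - 2.8372 = 5.9618
P = 10^5.9618 = 915720.0183 mmHg

915720.0183 mmHg


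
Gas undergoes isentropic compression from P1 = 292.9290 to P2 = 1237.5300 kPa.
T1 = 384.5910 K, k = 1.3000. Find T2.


(k-1)/k = 0.2308
(P2/P1)^exp = 1.3945
T2 = 384.5910 * 1.3945 = 536.3064 K

536.3064 K


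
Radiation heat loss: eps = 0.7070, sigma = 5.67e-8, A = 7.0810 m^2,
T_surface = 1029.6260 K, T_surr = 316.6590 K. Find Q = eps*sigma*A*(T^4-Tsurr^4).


T^4 = 1.1239e+12
Tsurr^4 = 1.0055e+10
Q = 0.7070 * 5.67e-8 * 7.0810 * 1.1138e+12 = 316163.8449 W

316163.8449 W


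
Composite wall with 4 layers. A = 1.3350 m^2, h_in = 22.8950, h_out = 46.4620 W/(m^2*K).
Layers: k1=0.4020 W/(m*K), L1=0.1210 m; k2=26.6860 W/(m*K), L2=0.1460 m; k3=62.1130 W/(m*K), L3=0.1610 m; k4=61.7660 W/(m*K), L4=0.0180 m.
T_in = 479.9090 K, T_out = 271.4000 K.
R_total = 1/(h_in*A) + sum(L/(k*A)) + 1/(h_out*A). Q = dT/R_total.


R_conv_in = 1/(22.8950*1.3350) = 0.0327
R_1 = 0.1210/(0.4020*1.3350) = 0.2255
R_2 = 0.1460/(26.6860*1.3350) = 0.0041
R_3 = 0.1610/(62.1130*1.3350) = 0.0019
R_4 = 0.0180/(61.7660*1.3350) = 0.0002
R_conv_out = 1/(46.4620*1.3350) = 0.0161
R_total = 0.2806 K/W
Q = 208.5090 / 0.2806 = 743.1836 W

R_total = 0.2806 K/W, Q = 743.1836 W


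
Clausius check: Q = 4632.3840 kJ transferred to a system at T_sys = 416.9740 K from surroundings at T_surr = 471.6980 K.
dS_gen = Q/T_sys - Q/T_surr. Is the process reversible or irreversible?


dS_sys = 4632.3840/416.9740 = 11.1095 kJ/K
dS_surr = -4632.3840/471.6980 = -9.8207 kJ/K
dS_gen = 11.1095 - 9.8207 = 1.2889 kJ/K (irreversible)

dS_gen = 1.2889 kJ/K, irreversible


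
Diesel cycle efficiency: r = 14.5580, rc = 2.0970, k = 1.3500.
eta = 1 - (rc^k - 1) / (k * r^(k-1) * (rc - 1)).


r^(k-1) = 2.5532
rc^k = 2.7174
eta = 0.5458 = 54.5795%

54.5795%


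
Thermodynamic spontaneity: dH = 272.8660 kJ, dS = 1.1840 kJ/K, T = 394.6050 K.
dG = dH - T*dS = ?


T*dS = 394.6050 * 1.1840 = 467.2123 kJ
dG = 272.8660 - 467.2123 = -194.3463 kJ (spontaneous)

dG = -194.3463 kJ, spontaneous


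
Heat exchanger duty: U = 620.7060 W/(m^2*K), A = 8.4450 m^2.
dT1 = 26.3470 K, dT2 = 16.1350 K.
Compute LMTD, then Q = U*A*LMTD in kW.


LMTD = 20.8254 K
Q = 620.7060 * 8.4450 * 20.8254 = 109163.6848 W = 109.1637 kW

109.1637 kW


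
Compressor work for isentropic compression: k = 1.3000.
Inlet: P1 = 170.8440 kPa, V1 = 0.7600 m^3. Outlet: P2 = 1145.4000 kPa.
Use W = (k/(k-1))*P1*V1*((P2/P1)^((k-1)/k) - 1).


(k-1)/k = 0.2308
(P2/P1)^exp = 1.5513
W = 4.3333 * 170.8440 * 0.7600 * (1.5513 - 1) = 310.1911 kJ

310.1911 kJ


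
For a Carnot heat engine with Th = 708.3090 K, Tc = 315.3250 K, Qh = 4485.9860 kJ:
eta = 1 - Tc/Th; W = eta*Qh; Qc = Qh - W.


eta = 1 - 315.3250/708.3090 = 0.5548
W = 0.5548 * 4485.9860 = 2488.9148 kJ
Qc = 4485.9860 - 2488.9148 = 1997.0712 kJ

eta = 55.4820%, W = 2488.9148 kJ, Qc = 1997.0712 kJ


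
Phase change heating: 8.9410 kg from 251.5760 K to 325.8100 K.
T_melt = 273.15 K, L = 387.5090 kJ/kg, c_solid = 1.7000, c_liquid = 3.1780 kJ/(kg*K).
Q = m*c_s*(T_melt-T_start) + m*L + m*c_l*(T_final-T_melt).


Q1 (sensible, solid) = 8.9410 * 1.7000 * 21.5740 = 327.9183 kJ
Q2 (latent) = 8.9410 * 387.5090 = 3464.7180 kJ
Q3 (sensible, liquid) = 8.9410 * 3.1780 * 52.6600 = 1496.3075 kJ
Q_total = 5288.9438 kJ

5288.9438 kJ


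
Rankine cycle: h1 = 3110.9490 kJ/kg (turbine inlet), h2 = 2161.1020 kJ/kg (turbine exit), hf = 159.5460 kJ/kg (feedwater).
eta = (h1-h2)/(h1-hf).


W = 949.8470 kJ/kg
Q_in = 2951.4030 kJ/kg
eta = 0.3218 = 32.1829%

eta = 32.1829%


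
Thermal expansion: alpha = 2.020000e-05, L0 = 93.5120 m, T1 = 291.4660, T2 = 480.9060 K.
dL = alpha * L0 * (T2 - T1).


dT = 189.4400 K
dL = 2.020000e-05 * 93.5120 * 189.4400 = 0.357841 m
L_final = 93.869841 m

dL = 0.357841 m


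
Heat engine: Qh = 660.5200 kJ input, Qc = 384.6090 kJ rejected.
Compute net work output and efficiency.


W = 660.5200 - 384.6090 = 275.9110 kJ
eta = 275.9110 / 660.5200 = 0.4177 = 41.7718%

W = 275.9110 kJ, eta = 41.7718%


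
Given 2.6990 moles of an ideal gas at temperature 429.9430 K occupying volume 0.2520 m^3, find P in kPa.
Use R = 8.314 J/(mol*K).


P = nRT/V = 2.6990 * 8.314 * 429.9430 / 0.2520
= 9647.6999 / 0.2520 = 38284.5235 Pa = 38.2845 kPa

38.2845 kPa


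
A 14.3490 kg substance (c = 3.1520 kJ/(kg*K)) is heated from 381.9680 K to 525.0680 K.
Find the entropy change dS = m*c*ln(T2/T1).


T2/T1 = 1.3746
ln(T2/T1) = 0.3182
dS = 14.3490 * 3.1520 * 0.3182 = 14.3912 kJ/K

14.3912 kJ/K


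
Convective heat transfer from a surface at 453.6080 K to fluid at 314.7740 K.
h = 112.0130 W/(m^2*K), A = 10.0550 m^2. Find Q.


dT = 138.8340 K
Q = 112.0130 * 10.0550 * 138.8340 = 156367.4451 W

156367.4451 W


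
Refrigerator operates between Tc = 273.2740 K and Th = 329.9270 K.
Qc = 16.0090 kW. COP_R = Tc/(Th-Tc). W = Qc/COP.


COP = 273.2740 / 56.6530 = 4.8236
W = 16.0090 / 4.8236 = 3.3189 kW

COP = 4.8236, W = 3.3189 kW


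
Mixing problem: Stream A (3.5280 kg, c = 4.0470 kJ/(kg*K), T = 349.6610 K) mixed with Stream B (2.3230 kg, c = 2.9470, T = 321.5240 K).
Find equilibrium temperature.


num = 7193.5105
den = 21.1237
Tf = 340.5422 K

340.5422 K


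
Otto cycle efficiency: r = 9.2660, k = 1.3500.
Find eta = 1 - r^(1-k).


r^(k-1) = 2.1798
eta = 1 - 1/2.1798 = 0.5412 = 54.1238%

54.1238%


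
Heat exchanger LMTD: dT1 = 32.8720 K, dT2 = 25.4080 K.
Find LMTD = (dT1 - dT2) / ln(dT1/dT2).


dT1/dT2 = 1.2938
ln(dT1/dT2) = 0.2576
LMTD = 7.4640 / 0.2576 = 28.9800 K

28.9800 K


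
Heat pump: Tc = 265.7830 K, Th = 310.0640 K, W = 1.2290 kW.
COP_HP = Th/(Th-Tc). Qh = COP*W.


COP = 310.0640 / 44.2810 = 7.0022
Qh = 7.0022 * 1.2290 = 8.6057 kW

COP = 7.0022, Qh = 8.6057 kW


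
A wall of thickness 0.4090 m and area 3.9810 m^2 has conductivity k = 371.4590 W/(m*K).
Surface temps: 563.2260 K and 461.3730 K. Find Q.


dT = 101.8530 K
Q = 371.4590 * 3.9810 * 101.8530 / 0.4090 = 368259.1786 W

368259.1786 W


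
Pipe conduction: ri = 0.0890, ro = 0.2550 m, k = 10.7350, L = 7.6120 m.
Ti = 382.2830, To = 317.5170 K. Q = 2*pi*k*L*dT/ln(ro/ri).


dT = 64.7660 K
ln(ro/ri) = 1.0526
Q = 2*pi*10.7350*7.6120*64.7660 / 1.0526 = 31590.2596 W

31590.2596 W


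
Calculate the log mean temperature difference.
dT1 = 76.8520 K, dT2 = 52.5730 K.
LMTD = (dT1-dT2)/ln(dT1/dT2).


dT1/dT2 = 1.4618
ln(dT1/dT2) = 0.3797
LMTD = 24.2790 / 0.3797 = 63.9462 K

63.9462 K


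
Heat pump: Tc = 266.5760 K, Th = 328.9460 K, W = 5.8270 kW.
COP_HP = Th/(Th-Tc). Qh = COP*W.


COP = 328.9460 / 62.3700 = 5.2741
Qh = 5.2741 * 5.8270 = 30.7322 kW

COP = 5.2741, Qh = 30.7322 kW


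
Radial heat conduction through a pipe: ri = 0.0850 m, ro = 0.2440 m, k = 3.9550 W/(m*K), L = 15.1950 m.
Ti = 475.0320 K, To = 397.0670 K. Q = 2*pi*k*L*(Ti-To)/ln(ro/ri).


dT = 77.9650 K
ln(ro/ri) = 1.0545
Q = 2*pi*3.9550*15.1950*77.9650 / 1.0545 = 27917.2844 W

27917.2844 W


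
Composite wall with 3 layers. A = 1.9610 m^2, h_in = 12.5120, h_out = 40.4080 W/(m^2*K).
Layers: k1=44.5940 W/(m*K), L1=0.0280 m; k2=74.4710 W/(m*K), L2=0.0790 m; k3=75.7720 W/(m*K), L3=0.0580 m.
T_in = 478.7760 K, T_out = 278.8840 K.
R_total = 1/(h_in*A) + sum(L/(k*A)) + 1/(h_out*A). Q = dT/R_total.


R_conv_in = 1/(12.5120*1.9610) = 0.0408
R_1 = 0.0280/(44.5940*1.9610) = 0.0003
R_2 = 0.0790/(74.4710*1.9610) = 0.0005
R_3 = 0.0580/(75.7720*1.9610) = 0.0004
R_conv_out = 1/(40.4080*1.9610) = 0.0126
R_total = 0.0546 K/W
Q = 199.8920 / 0.0546 = 3659.1663 W

R_total = 0.0546 K/W, Q = 3659.1663 W


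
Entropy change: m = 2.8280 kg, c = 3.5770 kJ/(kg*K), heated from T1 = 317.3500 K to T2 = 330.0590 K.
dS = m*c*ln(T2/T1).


T2/T1 = 1.0400
ln(T2/T1) = 0.0393
dS = 2.8280 * 3.5770 * 0.0393 = 0.3972 kJ/K

0.3972 kJ/K


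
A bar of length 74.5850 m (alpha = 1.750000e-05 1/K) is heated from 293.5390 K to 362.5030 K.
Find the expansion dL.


dT = 68.9640 K
dL = 1.750000e-05 * 74.5850 * 68.9640 = 0.090014 m
L_final = 74.675014 m

dL = 0.090014 m


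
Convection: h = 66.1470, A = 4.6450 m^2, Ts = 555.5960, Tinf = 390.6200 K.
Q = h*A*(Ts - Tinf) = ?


dT = 164.9760 K
Q = 66.1470 * 4.6450 * 164.9760 = 50689.3404 W

50689.3404 W


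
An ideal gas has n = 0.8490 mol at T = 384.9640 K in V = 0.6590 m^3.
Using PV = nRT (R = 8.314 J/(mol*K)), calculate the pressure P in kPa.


P = nRT/V = 0.8490 * 8.314 * 384.9640 / 0.6590
= 2717.3015 / 0.6590 = 4123.3710 Pa = 4.1234 kPa

4.1234 kPa


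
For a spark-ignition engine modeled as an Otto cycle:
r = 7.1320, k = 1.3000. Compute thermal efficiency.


r^(k-1) = 1.8029
eta = 1 - 1/1.8029 = 0.4453 = 44.5328%

44.5328%


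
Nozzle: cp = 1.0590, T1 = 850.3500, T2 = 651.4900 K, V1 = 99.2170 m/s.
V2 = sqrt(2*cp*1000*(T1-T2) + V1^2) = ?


dT = 198.8600 K
2*cp*1000*dT = 421185.4800
V1^2 = 9844.0131
V2 = sqrt(431029.4931) = 656.5284 m/s

656.5284 m/s


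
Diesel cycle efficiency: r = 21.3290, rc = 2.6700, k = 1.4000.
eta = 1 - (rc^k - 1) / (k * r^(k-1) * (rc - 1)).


r^(k-1) = 3.4009
rc^k = 3.9547
eta = 0.6284 = 62.8393%

62.8393%


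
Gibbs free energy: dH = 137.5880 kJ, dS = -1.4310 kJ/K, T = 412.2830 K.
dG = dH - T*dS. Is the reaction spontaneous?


T*dS = 412.2830 * -1.4310 = -589.9770 kJ
dG = 137.5880 + 589.9770 = 727.5650 kJ (non-spontaneous)

dG = 727.5650 kJ, non-spontaneous


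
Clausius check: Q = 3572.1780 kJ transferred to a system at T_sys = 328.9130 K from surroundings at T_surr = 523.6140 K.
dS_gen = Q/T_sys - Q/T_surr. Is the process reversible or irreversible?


dS_sys = 3572.1780/328.9130 = 10.8606 kJ/K
dS_surr = -3572.1780/523.6140 = -6.8222 kJ/K
dS_gen = 10.8606 - 6.8222 = 4.0384 kJ/K (irreversible)

dS_gen = 4.0384 kJ/K, irreversible


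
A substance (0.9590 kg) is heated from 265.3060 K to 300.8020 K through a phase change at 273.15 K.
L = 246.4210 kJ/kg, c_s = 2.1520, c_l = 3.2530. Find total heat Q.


Q1 (sensible, solid) = 0.9590 * 2.1520 * 7.8440 = 16.1882 kJ
Q2 (latent) = 0.9590 * 246.4210 = 236.3177 kJ
Q3 (sensible, liquid) = 0.9590 * 3.2530 * 27.6520 = 86.2639 kJ
Q_total = 338.7699 kJ

338.7699 kJ


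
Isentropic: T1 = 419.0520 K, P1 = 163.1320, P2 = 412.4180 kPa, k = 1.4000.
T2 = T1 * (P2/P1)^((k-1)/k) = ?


(k-1)/k = 0.2857
(P2/P1)^exp = 1.3034
T2 = 419.0520 * 1.3034 = 546.2019 K

546.2019 K


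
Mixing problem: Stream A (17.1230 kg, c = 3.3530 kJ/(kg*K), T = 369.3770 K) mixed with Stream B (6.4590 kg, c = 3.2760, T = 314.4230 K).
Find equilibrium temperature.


num = 27860.2878
den = 78.5731
Tf = 354.5779 K

354.5779 K


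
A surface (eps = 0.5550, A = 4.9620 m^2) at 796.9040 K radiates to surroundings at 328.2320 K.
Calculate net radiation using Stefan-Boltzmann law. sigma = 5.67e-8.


T^4 = 4.0330e+11
Tsurr^4 = 1.1607e+10
Q = 0.5550 * 5.67e-8 * 4.9620 * 3.9169e+11 = 61160.9445 W

61160.9445 W


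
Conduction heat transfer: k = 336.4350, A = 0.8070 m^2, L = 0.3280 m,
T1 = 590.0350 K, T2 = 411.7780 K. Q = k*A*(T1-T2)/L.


dT = 178.2570 K
Q = 336.4350 * 0.8070 * 178.2570 / 0.3280 = 147552.7997 W

147552.7997 W


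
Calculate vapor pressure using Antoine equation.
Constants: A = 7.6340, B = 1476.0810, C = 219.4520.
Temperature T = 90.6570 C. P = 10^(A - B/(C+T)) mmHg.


C+T = 310.1090
B/(C+T) = 4.7599
log10(P) = 7.6340 - 4.7599 = 2.8741
P = 10^2.8741 = 748.3797 mmHg

748.3797 mmHg


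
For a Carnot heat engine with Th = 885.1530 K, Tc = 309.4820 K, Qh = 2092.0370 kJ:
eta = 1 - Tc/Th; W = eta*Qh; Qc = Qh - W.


eta = 1 - 309.4820/885.1530 = 0.6504
W = 0.6504 * 2092.0370 = 1360.5840 kJ
Qc = 2092.0370 - 1360.5840 = 731.4530 kJ

eta = 65.0363%, W = 1360.5840 kJ, Qc = 731.4530 kJ


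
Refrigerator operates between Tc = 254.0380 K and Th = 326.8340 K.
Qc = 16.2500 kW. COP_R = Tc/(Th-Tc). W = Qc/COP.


COP = 254.0380 / 72.7960 = 3.4897
W = 16.2500 / 3.4897 = 4.6565 kW

COP = 3.4897, W = 4.6565 kW


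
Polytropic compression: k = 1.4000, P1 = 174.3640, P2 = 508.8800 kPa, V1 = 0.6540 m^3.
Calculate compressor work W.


(k-1)/k = 0.2857
(P2/P1)^exp = 1.3580
W = 3.5000 * 174.3640 * 0.6540 * (1.3580 - 1) = 142.8880 kJ

142.8880 kJ


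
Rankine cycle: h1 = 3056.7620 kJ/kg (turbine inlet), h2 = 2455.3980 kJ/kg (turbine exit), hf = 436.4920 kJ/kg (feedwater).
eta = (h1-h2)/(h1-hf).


W = 601.3640 kJ/kg
Q_in = 2620.2700 kJ/kg
eta = 0.2295 = 22.9505%

eta = 22.9505%


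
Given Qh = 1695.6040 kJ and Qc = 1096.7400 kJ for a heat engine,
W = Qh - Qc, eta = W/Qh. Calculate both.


W = 1695.6040 - 1096.7400 = 598.8640 kJ
eta = 598.8640 / 1695.6040 = 0.3532 = 35.3186%

W = 598.8640 kJ, eta = 35.3186%


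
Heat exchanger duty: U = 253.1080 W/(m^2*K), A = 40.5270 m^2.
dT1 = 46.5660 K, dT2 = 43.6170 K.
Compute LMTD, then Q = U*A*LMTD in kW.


LMTD = 45.0754 K
Q = 253.1080 * 40.5270 * 45.0754 = 462370.5262 W = 462.3705 kW

462.3705 kW


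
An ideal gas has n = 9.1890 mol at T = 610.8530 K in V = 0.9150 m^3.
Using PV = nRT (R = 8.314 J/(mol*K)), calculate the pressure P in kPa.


P = nRT/V = 9.1890 * 8.314 * 610.8530 / 0.9150
= 46667.5480 / 0.9150 = 51002.7847 Pa = 51.0028 kPa

51.0028 kPa
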